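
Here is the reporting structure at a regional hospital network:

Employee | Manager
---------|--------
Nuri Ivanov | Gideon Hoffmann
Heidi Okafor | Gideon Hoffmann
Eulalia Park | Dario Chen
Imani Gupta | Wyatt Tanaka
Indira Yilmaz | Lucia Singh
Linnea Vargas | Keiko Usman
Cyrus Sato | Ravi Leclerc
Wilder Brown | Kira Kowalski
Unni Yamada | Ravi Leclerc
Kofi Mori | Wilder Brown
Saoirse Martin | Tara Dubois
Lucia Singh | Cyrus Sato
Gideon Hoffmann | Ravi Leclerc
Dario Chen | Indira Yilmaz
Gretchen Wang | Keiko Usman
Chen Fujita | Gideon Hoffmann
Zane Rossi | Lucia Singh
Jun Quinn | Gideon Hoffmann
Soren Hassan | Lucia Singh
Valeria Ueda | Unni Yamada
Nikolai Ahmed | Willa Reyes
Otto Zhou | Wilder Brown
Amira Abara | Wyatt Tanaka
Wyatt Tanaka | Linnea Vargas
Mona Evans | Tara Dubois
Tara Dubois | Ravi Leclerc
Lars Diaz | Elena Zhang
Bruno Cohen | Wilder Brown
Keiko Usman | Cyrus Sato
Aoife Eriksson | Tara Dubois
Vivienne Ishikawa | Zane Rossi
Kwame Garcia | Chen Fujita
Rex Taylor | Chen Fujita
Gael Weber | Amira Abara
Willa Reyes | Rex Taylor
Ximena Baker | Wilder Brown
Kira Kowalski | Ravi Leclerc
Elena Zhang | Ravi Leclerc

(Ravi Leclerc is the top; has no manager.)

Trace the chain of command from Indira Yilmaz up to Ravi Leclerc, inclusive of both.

Indira Yilmaz -> Lucia Singh -> Cyrus Sato -> Ravi Leclerc

Indira Yilmaz reports to Lucia Singh. Lucia Singh reports to Cyrus Sato. Cyrus Sato reports to Ravi Leclerc. Ravi Leclerc is at the top.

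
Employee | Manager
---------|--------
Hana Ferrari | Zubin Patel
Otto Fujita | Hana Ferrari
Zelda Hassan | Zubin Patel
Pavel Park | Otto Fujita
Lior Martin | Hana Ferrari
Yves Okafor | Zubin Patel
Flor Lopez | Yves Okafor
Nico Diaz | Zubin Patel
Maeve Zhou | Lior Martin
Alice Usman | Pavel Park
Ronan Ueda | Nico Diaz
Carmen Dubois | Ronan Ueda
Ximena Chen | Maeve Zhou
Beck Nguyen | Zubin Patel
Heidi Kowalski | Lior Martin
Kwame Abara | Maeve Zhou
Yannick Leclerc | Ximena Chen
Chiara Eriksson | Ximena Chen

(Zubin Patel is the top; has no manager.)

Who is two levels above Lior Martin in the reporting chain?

Lior Martin reports to Hana Ferrari, and Hana Ferrari reports to Zubin Patel. So Lior Martin's skip-level manager is Zubin Patel.

Zubin Patel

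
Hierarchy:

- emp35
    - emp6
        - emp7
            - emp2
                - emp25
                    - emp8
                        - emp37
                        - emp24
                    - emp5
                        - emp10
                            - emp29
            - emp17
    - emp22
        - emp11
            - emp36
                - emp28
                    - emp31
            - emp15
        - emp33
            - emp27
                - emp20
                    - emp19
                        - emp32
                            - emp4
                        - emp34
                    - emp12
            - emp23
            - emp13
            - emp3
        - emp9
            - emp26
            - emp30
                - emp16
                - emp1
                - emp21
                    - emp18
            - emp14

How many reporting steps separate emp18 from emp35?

5

Chain from emp18 up to emp35: emp18 → emp21 → emp30 → emp9 → emp22 → emp35. That is 5 steps up, so emp18 is 5 levels below emp35.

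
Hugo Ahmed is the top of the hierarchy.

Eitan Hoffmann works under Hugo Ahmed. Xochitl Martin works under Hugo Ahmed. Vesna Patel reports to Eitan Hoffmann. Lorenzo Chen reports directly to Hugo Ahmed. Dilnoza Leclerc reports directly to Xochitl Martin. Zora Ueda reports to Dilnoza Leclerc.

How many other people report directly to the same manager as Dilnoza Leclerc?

0

Dilnoza Leclerc reports to Xochitl Martin, and Xochitl Martin has no other direct reports. Dilnoza Leclerc has 0 peers.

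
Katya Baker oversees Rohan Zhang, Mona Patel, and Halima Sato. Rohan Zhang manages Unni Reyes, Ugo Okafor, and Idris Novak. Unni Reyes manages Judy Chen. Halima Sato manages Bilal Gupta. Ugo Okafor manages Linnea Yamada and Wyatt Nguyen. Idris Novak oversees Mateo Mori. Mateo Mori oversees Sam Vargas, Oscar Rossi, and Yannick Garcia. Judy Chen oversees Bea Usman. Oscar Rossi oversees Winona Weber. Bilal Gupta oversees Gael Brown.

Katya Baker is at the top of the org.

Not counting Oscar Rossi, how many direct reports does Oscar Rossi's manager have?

2

Oscar Rossi reports to Mateo Mori. Mateo Mori's other direct reports are Sam Vargas, Yannick Garcia — 2 peers.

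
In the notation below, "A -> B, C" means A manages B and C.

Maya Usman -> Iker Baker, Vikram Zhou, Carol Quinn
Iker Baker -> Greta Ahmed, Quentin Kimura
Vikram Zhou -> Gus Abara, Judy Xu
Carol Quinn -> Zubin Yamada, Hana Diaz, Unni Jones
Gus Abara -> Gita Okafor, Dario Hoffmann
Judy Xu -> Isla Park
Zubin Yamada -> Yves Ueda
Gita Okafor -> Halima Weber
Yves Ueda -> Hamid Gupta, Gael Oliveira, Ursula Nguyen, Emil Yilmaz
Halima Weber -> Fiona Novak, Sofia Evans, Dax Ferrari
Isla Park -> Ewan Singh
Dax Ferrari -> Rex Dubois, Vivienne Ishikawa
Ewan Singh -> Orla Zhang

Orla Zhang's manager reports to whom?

Isla Park

Orla Zhang reports to Ewan Singh, and Ewan Singh reports to Isla Park. So Orla Zhang's skip-level manager is Isla Park.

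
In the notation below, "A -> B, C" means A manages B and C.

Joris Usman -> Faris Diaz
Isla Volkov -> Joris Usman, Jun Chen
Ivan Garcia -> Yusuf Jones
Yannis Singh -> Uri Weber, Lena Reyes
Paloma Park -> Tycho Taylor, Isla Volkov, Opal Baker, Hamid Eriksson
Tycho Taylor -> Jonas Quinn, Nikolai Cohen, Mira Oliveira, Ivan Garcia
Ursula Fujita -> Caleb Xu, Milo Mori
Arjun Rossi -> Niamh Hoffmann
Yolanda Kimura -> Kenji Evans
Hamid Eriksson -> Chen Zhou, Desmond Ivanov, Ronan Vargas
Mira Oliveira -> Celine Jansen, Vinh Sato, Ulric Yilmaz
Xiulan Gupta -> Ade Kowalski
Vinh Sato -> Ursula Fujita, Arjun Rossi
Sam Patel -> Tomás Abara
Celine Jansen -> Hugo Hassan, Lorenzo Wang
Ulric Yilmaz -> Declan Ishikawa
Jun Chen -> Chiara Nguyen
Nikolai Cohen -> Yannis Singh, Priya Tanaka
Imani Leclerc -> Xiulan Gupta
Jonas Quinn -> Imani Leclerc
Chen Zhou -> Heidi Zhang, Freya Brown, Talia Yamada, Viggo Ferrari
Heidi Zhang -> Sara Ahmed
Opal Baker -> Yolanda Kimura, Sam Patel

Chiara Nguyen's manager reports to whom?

Chiara Nguyen reports to Jun Chen, and Jun Chen reports to Isla Volkov. So Chiara Nguyen's skip-level manager is Isla Volkov.

Isla Volkov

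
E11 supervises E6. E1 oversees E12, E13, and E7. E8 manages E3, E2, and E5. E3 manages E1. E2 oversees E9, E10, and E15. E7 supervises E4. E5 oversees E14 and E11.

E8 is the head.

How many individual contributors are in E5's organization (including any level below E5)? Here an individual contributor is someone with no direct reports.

The people in E5's organization with no one reporting to them are E6, E14. That is 2.

2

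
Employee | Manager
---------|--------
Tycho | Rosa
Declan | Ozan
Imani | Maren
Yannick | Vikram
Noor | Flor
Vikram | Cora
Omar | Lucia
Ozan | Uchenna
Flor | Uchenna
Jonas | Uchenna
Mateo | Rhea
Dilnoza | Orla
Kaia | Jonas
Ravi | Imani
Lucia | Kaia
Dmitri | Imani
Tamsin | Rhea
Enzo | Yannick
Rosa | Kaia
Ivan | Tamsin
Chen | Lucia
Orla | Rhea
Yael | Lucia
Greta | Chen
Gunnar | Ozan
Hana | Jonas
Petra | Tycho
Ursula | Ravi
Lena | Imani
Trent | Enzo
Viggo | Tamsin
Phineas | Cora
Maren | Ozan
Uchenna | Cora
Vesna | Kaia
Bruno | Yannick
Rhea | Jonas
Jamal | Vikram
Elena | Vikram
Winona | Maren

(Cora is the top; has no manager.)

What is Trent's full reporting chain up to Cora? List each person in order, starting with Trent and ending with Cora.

Trent -> Enzo -> Yannick -> Vikram -> Cora

Trent reports to Enzo. Enzo reports to Yannick. Yannick reports to Vikram. Vikram reports to Cora. Cora is at the top.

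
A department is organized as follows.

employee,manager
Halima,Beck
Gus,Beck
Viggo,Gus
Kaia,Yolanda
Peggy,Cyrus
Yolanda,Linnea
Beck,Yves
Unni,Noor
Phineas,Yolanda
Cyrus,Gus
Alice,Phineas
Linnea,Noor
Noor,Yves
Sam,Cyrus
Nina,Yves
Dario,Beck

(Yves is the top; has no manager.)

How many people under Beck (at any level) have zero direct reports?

The people in Beck's organization with no one reporting to them are Dario, Peggy, Sam, Viggo, Halima. That is 5.

5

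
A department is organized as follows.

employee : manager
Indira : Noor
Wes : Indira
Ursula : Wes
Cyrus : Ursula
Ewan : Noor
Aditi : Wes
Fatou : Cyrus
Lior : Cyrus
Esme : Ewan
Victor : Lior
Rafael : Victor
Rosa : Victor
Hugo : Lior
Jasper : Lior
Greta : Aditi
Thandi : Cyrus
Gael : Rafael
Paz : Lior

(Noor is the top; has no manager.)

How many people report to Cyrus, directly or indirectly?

10

Cyrus directly manages Fatou, Lior, Thandi. Fatou has no reports. Under Lior: Paz, Jasper, Hugo, Victor, Rosa, Rafael, Gael (7). Thandi has no reports. So Cyrus's organization is 3 direct reports plus everyone under them: 1 + 8 + 1 = 10.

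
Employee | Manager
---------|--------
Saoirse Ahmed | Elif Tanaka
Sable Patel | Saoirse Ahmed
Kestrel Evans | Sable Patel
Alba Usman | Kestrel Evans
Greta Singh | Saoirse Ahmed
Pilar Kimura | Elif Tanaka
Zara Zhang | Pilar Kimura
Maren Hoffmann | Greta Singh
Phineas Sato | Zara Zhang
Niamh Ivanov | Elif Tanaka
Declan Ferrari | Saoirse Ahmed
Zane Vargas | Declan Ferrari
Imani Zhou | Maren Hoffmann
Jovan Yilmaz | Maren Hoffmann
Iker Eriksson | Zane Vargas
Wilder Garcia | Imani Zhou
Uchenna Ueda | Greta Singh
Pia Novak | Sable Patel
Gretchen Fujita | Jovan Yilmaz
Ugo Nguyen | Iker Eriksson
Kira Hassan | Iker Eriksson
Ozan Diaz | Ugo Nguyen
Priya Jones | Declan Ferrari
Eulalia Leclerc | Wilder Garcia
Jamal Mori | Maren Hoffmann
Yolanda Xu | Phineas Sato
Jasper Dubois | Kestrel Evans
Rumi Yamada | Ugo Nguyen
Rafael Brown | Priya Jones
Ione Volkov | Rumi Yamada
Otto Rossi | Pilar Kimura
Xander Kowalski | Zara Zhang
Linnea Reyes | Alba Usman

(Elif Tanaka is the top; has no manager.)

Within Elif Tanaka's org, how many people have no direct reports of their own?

The people in Elif Tanaka's organization with no one reporting to them are Niamh Ivanov, Otto Rossi, Xander Kowalski, Yolanda Xu, Rafael Brown, Kira Hassan, Ione Volkov, Ozan Diaz, Uchenna Ueda, Jamal Mori, Gretchen Fujita, Eulalia Leclerc, Pia Novak, Jasper Dubois, Linnea Reyes. That is 15.

15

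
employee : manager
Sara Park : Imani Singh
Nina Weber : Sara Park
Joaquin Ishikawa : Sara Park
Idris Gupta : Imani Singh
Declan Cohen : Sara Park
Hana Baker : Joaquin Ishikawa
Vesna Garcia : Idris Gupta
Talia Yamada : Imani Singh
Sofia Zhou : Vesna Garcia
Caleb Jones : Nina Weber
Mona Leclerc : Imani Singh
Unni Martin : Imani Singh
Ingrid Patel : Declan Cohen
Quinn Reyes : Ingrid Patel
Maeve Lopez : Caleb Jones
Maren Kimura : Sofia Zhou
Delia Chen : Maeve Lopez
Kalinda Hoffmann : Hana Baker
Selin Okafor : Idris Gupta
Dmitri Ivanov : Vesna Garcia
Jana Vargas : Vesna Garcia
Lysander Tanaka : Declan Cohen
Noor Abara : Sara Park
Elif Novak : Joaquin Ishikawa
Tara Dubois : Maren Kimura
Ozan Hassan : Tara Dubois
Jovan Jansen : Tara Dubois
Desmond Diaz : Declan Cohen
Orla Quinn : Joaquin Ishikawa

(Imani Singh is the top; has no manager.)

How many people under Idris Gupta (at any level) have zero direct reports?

5

The people in Idris Gupta's organization with no one reporting to them are Selin Okafor, Jana Vargas, Dmitri Ivanov, Jovan Jansen, Ozan Hassan. That is 5.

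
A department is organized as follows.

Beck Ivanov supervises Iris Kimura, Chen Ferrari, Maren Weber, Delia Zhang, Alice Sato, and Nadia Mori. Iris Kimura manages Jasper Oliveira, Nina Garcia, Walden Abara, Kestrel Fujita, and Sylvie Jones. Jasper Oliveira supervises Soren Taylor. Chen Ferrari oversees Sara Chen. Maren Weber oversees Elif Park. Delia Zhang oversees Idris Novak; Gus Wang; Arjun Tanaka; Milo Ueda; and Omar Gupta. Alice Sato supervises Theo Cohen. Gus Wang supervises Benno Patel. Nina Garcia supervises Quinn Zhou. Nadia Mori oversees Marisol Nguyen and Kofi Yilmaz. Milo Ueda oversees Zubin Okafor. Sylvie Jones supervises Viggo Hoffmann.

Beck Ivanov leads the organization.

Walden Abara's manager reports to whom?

Beck Ivanov

Walden Abara reports to Iris Kimura, and Iris Kimura reports to Beck Ivanov. So Walden Abara's skip-level manager is Beck Ivanov.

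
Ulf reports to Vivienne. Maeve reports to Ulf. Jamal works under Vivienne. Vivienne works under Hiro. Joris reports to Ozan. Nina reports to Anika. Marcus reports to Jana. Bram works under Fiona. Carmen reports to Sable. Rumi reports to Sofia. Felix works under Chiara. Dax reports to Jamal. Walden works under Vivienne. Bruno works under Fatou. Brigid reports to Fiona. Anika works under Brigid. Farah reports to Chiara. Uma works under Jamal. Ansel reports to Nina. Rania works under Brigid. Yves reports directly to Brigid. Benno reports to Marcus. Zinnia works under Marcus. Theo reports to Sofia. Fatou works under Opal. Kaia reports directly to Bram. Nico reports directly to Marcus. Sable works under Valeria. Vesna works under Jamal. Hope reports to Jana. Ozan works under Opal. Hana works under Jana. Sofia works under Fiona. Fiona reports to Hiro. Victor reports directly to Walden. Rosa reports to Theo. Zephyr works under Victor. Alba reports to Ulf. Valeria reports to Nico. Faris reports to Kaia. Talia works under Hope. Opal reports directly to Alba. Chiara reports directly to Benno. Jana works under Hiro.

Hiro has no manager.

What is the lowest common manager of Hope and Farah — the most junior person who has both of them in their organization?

Hope's chain of managers is Jana, Hiro. Farah's chain of managers is Chiara, Benno, Marcus, Jana, Hiro. The first manager that appears in both chains is Jana.

Jana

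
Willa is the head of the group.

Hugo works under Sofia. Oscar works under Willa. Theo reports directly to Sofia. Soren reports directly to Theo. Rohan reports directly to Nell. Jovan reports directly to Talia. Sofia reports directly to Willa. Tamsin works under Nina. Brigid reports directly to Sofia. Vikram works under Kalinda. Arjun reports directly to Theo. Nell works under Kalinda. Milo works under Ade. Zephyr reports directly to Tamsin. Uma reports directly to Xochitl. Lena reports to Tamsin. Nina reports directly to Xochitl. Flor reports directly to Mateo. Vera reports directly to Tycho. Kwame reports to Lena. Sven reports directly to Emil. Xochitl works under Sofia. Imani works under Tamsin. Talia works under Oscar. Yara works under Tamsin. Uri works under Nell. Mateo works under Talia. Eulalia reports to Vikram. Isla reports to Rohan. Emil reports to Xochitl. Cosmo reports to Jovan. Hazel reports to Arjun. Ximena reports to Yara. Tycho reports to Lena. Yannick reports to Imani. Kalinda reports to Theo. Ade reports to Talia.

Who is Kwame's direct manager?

Lena

Kwame reports directly to Lena.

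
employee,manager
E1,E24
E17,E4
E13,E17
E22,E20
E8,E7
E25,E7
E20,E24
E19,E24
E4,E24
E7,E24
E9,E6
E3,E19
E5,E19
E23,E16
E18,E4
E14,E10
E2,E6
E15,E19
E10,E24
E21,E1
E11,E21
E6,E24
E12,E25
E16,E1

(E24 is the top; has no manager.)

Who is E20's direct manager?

E24

E20 reports directly to E24.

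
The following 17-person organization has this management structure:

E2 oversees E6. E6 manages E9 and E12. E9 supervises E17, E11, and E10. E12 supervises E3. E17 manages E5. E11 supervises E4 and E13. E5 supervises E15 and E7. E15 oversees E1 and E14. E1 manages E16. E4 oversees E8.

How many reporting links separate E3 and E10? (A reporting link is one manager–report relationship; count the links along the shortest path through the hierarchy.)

4

E3 is 2 levels below E6, and E10 is 2 levels below E6 (their lowest common manager). The shortest path runs up from E3 to E6 and back down to E10: 2 + 2 = 4 links.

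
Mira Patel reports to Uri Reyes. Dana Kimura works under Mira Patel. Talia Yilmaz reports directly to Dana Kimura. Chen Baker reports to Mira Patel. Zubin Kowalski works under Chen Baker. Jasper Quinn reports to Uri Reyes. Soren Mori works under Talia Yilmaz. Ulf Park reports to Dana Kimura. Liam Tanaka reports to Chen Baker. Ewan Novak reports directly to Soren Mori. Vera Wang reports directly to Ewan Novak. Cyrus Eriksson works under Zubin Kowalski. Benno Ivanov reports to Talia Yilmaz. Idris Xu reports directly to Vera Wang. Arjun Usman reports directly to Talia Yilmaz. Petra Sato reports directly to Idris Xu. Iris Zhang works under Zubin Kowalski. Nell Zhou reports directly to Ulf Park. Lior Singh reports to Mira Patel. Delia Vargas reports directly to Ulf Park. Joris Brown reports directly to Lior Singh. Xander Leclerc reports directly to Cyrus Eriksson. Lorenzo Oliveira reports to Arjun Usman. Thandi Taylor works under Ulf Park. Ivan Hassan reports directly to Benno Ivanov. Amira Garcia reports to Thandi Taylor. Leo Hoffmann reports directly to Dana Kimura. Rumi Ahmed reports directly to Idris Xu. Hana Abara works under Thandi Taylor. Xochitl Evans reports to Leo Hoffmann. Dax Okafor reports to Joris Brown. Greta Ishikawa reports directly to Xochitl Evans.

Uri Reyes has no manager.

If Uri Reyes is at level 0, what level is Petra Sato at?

8

Chain from Petra Sato up to Uri Reyes: Petra Sato → Idris Xu → Vera Wang → Ewan Novak → Soren Mori → Talia Yilmaz → Dana Kimura → Mira Patel → Uri Reyes. That is 8 steps up, so Petra Sato is 8 levels below Uri Reyes.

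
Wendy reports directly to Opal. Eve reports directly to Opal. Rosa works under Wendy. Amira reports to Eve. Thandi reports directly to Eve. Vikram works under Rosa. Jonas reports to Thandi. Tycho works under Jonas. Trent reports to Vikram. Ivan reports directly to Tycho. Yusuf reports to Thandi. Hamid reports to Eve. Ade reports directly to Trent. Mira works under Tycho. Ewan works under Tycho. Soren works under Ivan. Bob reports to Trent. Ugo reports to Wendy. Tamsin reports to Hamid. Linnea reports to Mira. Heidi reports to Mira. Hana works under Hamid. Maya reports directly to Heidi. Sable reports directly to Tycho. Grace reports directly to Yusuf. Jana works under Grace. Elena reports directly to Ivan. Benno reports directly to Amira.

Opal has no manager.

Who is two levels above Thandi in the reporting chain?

Opal

Thandi reports to Eve, and Eve reports to Opal. So Thandi's skip-level manager is Opal.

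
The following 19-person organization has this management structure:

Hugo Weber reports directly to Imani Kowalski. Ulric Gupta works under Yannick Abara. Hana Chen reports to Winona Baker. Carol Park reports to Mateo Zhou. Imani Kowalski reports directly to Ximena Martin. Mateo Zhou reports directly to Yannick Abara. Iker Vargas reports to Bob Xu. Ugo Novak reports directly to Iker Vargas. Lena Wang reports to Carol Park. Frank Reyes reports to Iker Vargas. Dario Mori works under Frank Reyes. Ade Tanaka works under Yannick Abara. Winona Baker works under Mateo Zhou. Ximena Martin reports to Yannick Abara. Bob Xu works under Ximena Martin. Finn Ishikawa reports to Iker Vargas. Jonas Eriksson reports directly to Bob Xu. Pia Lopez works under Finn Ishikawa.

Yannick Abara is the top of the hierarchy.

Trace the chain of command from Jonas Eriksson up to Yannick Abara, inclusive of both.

Jonas Eriksson reports to Bob Xu. Bob Xu reports to Ximena Martin. Ximena Martin reports to Yannick Abara. Yannick Abara is at the top.

Jonas Eriksson -> Bob Xu -> Ximena Martin -> Yannick Abara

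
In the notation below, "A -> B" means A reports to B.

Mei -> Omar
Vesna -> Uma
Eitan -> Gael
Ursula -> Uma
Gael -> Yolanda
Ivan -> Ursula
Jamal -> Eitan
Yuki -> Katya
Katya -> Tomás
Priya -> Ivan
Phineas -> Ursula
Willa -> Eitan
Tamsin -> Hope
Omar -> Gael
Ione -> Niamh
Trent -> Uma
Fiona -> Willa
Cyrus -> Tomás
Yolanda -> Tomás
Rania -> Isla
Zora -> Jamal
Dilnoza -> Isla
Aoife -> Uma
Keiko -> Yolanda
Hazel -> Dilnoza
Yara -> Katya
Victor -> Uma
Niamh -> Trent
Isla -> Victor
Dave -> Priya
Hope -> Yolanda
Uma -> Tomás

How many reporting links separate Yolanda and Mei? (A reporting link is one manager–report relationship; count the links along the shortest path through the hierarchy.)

Mei is in Yolanda's organization: the chain from Mei up to Yolanda is Mei → Omar → Gael → Yolanda, which is 3 links.

3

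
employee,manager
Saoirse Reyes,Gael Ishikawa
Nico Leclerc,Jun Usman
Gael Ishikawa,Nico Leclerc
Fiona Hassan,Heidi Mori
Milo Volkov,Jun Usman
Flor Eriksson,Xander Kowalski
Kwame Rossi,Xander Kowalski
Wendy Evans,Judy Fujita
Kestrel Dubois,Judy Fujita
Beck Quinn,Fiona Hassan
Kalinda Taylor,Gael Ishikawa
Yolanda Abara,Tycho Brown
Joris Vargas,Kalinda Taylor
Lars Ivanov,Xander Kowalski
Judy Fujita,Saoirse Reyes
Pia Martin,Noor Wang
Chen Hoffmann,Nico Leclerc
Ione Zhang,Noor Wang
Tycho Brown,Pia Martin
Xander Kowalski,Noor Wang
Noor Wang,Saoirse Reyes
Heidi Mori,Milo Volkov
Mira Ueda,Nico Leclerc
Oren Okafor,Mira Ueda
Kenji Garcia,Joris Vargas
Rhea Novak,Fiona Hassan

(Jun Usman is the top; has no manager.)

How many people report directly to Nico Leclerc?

3

Nico Leclerc directly manages Gael Ishikawa, Mira Ueda, Chen Hoffmann. That is 3 direct reports.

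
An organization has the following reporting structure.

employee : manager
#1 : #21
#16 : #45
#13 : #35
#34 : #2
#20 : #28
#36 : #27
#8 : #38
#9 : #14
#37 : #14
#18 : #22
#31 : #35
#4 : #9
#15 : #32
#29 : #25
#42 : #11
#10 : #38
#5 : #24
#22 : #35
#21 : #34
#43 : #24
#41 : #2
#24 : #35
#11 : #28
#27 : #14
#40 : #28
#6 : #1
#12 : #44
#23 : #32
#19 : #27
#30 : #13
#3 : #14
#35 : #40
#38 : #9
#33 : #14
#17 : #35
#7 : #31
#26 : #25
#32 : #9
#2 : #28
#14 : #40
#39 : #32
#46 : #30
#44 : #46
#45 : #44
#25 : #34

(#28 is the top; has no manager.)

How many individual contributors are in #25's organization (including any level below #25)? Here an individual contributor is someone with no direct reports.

2

The people in #25's organization with no one reporting to them are #26, #29. That is 2.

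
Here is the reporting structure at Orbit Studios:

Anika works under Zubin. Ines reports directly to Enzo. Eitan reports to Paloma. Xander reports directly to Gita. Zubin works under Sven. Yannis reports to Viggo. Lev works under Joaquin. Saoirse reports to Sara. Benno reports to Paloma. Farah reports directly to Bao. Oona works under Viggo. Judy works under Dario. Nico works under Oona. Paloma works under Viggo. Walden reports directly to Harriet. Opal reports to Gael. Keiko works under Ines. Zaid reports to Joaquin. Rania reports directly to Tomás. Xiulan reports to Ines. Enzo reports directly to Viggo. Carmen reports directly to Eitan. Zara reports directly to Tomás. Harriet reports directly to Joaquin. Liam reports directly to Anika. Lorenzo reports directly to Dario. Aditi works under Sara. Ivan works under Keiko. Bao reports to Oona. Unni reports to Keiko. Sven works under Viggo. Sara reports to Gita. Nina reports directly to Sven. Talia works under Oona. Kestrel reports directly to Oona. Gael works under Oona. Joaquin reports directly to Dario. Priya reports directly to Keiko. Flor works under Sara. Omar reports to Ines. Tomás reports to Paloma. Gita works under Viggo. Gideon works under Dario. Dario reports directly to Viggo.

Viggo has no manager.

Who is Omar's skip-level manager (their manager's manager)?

Enzo

Omar reports to Ines, and Ines reports to Enzo. So Omar's skip-level manager is Enzo.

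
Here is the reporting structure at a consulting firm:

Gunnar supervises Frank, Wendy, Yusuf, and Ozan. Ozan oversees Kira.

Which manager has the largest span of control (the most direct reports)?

Gunnar

Direct-report counts: Gunnar has 4; Ozan has 1. The largest is 4, held by Gunnar.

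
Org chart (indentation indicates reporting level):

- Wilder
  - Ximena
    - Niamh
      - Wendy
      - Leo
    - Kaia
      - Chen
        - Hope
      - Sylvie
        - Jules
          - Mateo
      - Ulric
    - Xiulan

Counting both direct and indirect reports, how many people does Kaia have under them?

6

Kaia directly manages Chen, Sylvie, Ulric. Under Chen: Hope (1). Under Sylvie: Jules, Mateo (2). Ulric has no reports. So Kaia's organization is 3 direct reports plus everyone under them: 2 + 3 + 1 = 6.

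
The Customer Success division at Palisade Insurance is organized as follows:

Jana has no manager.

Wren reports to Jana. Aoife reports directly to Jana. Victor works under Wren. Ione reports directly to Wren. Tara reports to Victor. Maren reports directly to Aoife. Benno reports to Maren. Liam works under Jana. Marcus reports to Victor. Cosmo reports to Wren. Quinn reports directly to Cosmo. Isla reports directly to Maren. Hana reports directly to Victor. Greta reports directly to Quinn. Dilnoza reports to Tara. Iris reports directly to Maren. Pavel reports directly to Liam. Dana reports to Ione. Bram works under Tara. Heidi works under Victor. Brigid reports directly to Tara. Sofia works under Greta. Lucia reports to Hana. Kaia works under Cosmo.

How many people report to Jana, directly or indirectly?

24

Jana directly manages Wren, Aoife, Liam. Under Wren: Cosmo, Kaia, Quinn, Greta, Sofia, Ione, Dana, Victor, Heidi, Hana, Lucia, Marcus, Tara, Brigid, Bram, Dilnoza (16). Under Aoife: Maren, Iris, Isla, Benno (4). Under Liam: Pavel (1). So Jana's organization is 3 direct reports plus everyone under them: 17 + 5 + 2 = 24.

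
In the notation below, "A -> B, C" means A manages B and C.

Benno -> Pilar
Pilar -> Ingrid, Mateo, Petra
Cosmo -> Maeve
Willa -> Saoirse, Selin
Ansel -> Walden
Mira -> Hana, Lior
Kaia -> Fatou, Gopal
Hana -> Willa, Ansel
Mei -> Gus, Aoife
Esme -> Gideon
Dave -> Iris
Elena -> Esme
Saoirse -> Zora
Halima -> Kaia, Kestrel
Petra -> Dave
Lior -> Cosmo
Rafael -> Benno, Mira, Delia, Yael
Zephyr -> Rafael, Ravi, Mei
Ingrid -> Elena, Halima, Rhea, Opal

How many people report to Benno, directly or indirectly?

Benno directly manages Pilar. Under Pilar: Petra, Dave, Iris, Mateo, Ingrid, Opal, Rhea, Halima, Kestrel, Kaia, Gopal, Fatou, Elena, Esme, Gideon (15). That's 16 in total.

16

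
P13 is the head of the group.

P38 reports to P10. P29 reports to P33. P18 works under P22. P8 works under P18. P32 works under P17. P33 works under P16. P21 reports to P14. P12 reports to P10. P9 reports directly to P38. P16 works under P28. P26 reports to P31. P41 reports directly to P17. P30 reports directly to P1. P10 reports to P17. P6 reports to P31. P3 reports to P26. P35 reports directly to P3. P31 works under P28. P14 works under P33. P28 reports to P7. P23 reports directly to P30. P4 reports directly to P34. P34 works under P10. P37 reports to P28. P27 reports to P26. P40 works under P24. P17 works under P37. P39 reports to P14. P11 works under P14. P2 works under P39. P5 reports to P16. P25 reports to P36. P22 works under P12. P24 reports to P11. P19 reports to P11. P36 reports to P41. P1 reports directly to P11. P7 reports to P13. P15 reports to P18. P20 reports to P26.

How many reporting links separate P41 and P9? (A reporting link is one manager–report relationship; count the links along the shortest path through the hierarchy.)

P41 is 1 level below P17, and P9 is 3 levels below P17 (their lowest common manager). The shortest path runs up from P41 to P17 and back down to P9: 1 + 3 = 4 links.

4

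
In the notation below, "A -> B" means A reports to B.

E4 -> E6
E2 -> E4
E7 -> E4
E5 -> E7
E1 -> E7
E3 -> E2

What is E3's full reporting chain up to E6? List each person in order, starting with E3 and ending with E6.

E3 -> E2 -> E4 -> E6

E3 reports to E2. E2 reports to E4. E4 reports to E6. E6 is at the top.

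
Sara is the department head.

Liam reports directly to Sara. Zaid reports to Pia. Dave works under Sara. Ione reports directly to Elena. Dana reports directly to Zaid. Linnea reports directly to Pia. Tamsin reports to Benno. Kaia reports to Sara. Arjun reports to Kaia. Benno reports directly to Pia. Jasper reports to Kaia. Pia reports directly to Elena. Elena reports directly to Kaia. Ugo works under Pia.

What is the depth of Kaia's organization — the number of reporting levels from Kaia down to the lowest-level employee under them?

4

The longest chain under Kaia runs Kaia → Elena → Pia → Benno → Tamsin, which is 4 levels below Kaia.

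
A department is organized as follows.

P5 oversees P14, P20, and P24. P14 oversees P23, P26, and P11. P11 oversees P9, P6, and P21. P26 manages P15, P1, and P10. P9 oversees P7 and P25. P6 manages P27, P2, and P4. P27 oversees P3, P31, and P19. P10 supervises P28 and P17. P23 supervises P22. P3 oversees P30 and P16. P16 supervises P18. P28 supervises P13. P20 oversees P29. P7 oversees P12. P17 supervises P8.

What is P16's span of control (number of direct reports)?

P16 directly manages P18. That is 1 direct report.

1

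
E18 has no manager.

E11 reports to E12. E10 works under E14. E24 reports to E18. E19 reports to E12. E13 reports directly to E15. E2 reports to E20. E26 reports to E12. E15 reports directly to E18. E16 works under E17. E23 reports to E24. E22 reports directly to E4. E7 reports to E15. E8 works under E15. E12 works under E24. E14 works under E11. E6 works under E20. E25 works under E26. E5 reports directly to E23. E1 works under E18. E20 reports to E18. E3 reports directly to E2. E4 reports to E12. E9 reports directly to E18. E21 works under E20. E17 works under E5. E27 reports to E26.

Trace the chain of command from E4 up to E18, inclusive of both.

E4 -> E12 -> E24 -> E18

E4 reports to E12. E12 reports to E24. E24 reports to E18. E18 is at the top.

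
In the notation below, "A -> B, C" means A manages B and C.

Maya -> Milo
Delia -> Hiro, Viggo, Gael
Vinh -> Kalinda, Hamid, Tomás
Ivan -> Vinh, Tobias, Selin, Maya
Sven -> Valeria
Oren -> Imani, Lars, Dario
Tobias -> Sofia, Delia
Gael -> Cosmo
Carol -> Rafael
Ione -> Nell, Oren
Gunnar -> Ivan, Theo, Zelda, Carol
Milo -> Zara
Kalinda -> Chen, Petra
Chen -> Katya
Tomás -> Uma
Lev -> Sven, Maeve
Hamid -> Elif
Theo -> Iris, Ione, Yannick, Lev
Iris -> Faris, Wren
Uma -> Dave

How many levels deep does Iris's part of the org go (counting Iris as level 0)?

The longest chain under Iris runs Iris → Wren, which is 1 level below Iris.

1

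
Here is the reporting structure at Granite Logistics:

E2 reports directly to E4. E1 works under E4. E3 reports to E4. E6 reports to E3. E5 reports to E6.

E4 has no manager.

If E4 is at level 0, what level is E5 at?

Chain from E5 up to E4: E5 → E6 → E3 → E4. That is 3 steps up, so E5 is 3 levels below E4.

3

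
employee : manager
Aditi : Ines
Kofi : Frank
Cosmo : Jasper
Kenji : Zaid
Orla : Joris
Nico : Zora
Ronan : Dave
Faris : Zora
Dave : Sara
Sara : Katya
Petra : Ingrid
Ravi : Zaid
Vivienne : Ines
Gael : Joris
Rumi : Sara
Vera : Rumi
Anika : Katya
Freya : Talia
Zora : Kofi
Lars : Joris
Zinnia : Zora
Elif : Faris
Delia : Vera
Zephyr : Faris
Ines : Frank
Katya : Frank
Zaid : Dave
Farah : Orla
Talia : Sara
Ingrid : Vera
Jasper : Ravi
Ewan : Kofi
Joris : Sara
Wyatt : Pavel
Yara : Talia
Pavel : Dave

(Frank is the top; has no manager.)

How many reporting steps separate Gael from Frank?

4

Chain from Gael up to Frank: Gael → Joris → Sara → Katya → Frank. That is 4 steps up, so Gael is 4 levels below Frank.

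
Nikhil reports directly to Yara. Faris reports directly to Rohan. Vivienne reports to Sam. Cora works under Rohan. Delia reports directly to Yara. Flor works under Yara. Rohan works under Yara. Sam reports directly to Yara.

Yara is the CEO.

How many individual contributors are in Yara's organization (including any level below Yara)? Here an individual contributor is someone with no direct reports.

6

The people in Yara's organization with no one reporting to them are Nikhil, Delia, Vivienne, Faris, Cora, Flor. That is 6.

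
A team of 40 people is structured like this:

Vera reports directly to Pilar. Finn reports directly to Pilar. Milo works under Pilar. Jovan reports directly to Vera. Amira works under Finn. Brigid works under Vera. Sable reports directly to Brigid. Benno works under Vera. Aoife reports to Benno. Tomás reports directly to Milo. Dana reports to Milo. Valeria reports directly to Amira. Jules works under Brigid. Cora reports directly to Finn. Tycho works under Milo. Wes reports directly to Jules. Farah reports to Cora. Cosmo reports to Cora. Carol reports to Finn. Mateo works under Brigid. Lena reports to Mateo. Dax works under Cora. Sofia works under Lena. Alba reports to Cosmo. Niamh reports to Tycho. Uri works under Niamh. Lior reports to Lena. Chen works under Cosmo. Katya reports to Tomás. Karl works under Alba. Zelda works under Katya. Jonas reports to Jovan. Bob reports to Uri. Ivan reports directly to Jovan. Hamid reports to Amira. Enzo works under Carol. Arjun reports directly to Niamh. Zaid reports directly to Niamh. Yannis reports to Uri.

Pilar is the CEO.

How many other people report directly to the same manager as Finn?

2

Finn reports to Pilar. Pilar's other direct reports are Vera, Milo — 2 peers.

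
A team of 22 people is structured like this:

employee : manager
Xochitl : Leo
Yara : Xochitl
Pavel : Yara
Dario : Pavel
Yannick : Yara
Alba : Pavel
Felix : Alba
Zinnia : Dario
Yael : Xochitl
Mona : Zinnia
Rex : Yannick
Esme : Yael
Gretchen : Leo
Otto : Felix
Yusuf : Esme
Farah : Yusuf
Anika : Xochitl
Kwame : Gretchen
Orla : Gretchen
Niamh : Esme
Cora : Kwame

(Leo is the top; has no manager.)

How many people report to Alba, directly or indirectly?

Alba directly manages Felix. Under Felix: Otto (1). That's 2 in total.

2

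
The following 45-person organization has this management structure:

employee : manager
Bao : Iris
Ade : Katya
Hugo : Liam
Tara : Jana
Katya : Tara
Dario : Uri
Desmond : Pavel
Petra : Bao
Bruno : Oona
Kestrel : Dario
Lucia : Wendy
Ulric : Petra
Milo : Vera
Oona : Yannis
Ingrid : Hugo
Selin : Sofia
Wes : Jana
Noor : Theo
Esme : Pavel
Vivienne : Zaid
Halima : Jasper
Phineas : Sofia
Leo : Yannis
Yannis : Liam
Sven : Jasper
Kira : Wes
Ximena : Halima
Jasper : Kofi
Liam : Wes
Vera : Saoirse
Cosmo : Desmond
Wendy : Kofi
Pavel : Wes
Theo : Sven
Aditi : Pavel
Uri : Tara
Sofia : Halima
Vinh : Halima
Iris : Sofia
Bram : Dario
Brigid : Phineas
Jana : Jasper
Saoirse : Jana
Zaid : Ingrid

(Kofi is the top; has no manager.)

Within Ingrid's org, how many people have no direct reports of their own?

1

The only person in Ingrid's organization with no one reporting to them is Vivienne. That is 1.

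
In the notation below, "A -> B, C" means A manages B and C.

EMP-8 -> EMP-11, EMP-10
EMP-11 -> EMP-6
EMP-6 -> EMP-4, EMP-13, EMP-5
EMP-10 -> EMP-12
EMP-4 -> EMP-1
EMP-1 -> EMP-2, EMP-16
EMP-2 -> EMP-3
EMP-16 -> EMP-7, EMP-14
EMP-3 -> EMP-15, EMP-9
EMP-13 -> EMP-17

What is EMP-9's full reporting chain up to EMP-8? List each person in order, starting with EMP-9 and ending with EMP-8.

EMP-9 reports to EMP-3. EMP-3 reports to EMP-2. EMP-2 reports to EMP-1. EMP-1 reports to EMP-4. EMP-4 reports to EMP-6. EMP-6 reports to EMP-11. EMP-11 reports to EMP-8. EMP-8 is at the top.

EMP-9 -> EMP-3 -> EMP-2 -> EMP-1 -> EMP-4 -> EMP-6 -> EMP-11 -> EMP-8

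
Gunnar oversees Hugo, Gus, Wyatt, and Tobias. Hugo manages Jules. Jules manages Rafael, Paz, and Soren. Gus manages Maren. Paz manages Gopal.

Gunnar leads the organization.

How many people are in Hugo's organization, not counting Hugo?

5

Hugo directly manages Jules. Under Jules: Rafael, Soren, Paz, Gopal (4). That's 5 in total.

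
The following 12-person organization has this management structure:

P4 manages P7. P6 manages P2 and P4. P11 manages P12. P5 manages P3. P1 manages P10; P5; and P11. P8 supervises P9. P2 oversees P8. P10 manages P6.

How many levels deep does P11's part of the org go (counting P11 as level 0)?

The longest chain under P11 runs P11 → P12, which is 1 level below P11.

1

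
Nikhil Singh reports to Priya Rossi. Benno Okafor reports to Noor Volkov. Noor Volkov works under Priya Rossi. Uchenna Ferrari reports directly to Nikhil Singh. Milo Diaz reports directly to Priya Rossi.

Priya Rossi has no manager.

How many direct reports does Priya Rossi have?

3

Priya Rossi directly manages Noor Volkov, Nikhil Singh, Milo Diaz. That is 3 direct reports.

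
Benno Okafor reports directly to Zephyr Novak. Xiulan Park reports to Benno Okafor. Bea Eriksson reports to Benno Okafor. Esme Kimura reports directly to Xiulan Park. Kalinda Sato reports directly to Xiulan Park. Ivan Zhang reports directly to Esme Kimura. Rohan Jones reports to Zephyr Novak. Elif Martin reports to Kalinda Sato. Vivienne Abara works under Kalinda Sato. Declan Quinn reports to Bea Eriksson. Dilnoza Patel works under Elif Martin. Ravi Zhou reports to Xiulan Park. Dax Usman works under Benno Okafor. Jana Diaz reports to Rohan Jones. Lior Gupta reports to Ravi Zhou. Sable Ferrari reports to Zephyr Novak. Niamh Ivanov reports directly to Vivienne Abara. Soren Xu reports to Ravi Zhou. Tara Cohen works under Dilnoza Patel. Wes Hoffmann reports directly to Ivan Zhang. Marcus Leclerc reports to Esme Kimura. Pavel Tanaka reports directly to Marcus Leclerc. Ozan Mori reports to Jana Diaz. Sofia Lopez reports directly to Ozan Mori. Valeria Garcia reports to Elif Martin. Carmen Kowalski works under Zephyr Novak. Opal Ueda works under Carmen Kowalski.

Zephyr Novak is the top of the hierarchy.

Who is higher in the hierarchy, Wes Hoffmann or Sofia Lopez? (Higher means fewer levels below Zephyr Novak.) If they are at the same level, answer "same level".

Wes Hoffmann is 5 levels below Zephyr Novak; Sofia Lopez is 4. Sofia Lopez is higher.

Sofia Lopez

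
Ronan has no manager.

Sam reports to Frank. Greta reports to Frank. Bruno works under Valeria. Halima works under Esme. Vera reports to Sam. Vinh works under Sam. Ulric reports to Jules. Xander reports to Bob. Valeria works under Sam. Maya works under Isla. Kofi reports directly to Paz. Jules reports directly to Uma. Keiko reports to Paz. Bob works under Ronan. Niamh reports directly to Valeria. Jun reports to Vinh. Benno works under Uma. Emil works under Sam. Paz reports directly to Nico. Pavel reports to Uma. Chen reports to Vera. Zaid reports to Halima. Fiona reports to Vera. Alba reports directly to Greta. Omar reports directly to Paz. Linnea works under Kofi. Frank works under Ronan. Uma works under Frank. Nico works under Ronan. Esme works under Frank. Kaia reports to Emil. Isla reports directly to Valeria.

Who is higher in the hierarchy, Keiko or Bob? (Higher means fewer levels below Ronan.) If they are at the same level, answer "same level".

Keiko is 3 levels below Ronan; Bob is 1. Bob is higher.

Bob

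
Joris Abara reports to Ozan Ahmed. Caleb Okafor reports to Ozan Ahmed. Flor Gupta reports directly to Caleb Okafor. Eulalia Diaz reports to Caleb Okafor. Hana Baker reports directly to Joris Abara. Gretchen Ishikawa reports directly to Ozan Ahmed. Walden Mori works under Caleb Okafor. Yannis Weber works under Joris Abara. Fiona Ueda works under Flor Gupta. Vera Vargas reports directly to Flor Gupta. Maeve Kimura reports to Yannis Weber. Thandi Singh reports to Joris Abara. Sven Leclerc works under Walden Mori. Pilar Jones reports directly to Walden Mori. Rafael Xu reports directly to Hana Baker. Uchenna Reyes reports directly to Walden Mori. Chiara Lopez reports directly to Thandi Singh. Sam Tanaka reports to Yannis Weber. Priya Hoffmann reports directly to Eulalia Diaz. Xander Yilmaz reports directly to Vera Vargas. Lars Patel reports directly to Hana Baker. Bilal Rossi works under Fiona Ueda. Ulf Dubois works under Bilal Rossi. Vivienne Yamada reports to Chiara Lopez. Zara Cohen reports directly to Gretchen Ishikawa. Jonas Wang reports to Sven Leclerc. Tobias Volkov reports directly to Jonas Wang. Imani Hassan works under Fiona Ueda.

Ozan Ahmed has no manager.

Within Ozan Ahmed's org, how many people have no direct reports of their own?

The people in Ozan Ahmed's organization with no one reporting to them are Zara Cohen, Uchenna Reyes, Pilar Jones, Tobias Volkov, Priya Hoffmann, Xander Yilmaz, Imani Hassan, Ulf Dubois, Vivienne Yamada, Sam Tanaka, Maeve Kimura, Lars Patel, Rafael Xu. That is 13.

13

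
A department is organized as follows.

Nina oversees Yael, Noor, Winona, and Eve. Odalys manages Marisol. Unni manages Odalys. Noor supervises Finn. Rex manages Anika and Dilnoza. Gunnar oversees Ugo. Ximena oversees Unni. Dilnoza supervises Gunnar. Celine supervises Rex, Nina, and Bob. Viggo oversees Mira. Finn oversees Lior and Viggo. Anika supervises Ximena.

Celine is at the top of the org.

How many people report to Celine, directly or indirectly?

19

Celine directly manages Rex, Nina, Bob. Under Rex: Dilnoza, Gunnar, Ugo, Anika, Ximena, Unni, Odalys, Marisol (8). Under Nina: Eve, Winona, Noor, Finn, Viggo, Mira, Lior, Yael (8). Bob has no reports. So Celine's organization is 3 direct reports plus everyone under them: 9 + 9 + 1 = 19.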